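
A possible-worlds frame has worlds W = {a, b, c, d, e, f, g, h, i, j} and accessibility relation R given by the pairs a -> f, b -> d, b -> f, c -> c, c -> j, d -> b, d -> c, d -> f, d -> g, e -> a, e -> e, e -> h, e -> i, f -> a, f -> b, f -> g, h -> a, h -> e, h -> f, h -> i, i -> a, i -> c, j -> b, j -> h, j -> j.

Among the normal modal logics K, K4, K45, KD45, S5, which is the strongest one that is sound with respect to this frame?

K

Transitive (axiom 4): no — a R f and f R b, but not a R b.
Euclidean (axiom 5): no — b R f and b R d, but not f R d.
Serial (axiom D): no — g has no R-successor.
Reflexive (axiom T): no — a is not related to itself.
So F validates K; K4 would additionally require R to be transitive. The strongest is K.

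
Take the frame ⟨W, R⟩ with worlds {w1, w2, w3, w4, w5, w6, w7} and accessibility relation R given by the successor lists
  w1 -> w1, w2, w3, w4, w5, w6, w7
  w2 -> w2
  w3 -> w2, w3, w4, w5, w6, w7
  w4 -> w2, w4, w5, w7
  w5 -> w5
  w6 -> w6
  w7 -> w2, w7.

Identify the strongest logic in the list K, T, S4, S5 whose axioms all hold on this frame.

Reflexive (axiom T): yes — every world is R-related to itself.
Transitive (axiom 4): yes — every two-step R-path is closed by a direct edge.
Euclidean (axiom 5): no — w1 R w2 and w1 R w3, but not w2 R w3.
So F validates K, T, S4; S5 would additionally require R to be Euclidean. The strongest is S4.

S4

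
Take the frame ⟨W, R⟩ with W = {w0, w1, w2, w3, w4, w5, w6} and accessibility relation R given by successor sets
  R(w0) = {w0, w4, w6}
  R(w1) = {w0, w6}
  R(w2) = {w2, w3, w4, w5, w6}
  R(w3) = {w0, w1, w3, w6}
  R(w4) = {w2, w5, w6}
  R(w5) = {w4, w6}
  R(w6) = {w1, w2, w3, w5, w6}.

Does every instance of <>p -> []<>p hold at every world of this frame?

By correspondence theory, 5 is valid on a frame iff R is Euclidean.
Euclidean: no — w0 R w6 and w0 R w4, but not w6 R w4.

No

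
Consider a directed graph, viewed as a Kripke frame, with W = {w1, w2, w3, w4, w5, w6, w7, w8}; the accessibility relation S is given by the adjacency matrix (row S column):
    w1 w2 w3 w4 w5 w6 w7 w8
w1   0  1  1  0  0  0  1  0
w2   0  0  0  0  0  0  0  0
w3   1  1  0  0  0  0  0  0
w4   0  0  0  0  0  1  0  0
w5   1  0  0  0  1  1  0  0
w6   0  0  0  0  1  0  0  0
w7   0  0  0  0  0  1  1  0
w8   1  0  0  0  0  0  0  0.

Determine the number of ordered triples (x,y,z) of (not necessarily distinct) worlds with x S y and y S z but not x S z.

Enumerating: (w1,w3,w1), (w1,w7,w6), (w3,w1,w3), (w3,w1,w7), (w4,w6,w5), (w5,w1,w2), (w5,w1,w3), (w5,w1,w7), (w6,w5,w1), (w6,w5,w6), (w7,w6,w5), (w8,w1,w2), (w8,w1,w3), (w8,w1,w7).

14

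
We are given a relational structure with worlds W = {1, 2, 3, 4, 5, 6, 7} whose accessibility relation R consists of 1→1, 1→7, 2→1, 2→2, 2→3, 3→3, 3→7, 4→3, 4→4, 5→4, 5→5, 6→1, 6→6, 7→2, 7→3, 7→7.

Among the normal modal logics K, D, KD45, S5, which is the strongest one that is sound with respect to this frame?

D

Serial (axiom D): yes — every world has a successor (e.g. 1 R 1).
Euclidean (axiom 5): no — 2 R 1 and 2 R 3, but not 1 R 3.
Transitive (axiom 4): no — 1 R 7 and 7 R 2, but not 1 R 2.
Reflexive (axiom T): yes — every world is R-related to itself.
So F validates K, D; KD45 would additionally require R to be Euclidean and transitive. The strongest is D.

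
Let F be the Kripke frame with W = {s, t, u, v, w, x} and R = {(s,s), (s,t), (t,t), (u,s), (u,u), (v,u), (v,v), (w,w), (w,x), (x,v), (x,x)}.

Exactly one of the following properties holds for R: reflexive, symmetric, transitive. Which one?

reflexive

Reflexive: yes — every world is R-related to itself.
Symmetric: no — s R t but not t R s.
Transitive: no — u R s and s R t, but not u R t.
Only reflexive holds.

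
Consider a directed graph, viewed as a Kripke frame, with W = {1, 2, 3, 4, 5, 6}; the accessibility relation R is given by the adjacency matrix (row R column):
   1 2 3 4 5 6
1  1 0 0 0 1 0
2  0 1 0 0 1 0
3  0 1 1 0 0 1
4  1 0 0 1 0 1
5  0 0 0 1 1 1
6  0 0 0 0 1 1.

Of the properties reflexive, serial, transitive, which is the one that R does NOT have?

Reflexive: yes — every world is R-related to itself.
Serial: yes — every world has a successor (e.g. 1 R 1).
Transitive: no — 1 R 5 and 5 R 4, but not 1 R 4.
Only transitive fails.

transitive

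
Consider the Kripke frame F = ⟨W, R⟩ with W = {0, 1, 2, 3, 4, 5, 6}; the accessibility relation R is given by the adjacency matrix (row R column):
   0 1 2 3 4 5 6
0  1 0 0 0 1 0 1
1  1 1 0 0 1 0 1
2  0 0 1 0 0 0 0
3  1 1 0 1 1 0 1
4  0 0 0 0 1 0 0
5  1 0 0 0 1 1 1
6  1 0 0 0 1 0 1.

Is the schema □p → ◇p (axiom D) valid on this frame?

Yes

By correspondence theory, D is valid on a frame iff R is serial.
Serial: yes — every world has a successor (e.g. 0 R 0).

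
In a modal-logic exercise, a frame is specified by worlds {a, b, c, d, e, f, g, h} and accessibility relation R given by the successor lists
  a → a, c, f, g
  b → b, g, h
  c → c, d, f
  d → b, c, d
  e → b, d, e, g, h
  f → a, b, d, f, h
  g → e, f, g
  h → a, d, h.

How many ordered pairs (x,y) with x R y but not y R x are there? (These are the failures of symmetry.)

Enumerating: (a,c), (a,g), (b,g), (b,h), (c,f), (d,b), (e,b), (e,d), (e,h), (f,b), (f,d), (f,h), (g,f), (h,a), (h,d).

15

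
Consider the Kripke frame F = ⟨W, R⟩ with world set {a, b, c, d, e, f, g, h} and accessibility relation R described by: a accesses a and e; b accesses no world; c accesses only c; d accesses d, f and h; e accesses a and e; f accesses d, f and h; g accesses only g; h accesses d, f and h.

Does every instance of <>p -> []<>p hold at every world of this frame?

Yes

Axiom 5 corresponds to the accessibility relation being Euclidean.
Euclidean: yes — any two successors of a common world are R-related.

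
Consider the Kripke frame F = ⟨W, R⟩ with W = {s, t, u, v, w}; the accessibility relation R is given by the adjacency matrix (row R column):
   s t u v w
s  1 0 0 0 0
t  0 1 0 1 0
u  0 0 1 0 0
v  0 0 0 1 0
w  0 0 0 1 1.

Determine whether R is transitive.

Yes

Transitive: yes — every two-step R-path is closed by a direct edge.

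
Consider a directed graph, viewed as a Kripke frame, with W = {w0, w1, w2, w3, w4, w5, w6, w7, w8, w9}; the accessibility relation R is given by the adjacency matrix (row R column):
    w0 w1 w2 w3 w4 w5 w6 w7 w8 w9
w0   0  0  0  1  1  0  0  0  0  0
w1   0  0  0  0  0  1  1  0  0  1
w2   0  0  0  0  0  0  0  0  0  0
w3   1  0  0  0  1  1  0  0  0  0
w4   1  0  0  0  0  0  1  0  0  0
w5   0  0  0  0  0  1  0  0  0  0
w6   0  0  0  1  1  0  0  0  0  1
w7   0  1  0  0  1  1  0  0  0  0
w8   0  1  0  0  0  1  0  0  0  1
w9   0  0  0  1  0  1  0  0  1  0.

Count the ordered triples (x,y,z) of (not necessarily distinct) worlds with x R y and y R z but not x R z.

32

Enumerating: (w0,w3,w0), (w0,w3,w5), (w0,w4,w0), (w0,w4,w6), (w1,w6,w3), (w1,w6,w4), (w1,w9,w3), (w1,w9,w8), (w3,w0,w3), (w3,w4,w6), (w4,w0,w3), (w4,w0,w4), … and 20 more.
Total: 32.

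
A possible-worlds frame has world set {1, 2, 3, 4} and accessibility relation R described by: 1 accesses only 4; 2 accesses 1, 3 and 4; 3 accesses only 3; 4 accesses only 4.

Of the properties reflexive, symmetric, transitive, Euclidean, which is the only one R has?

Reflexive: no — 1 is not related to itself.
Symmetric: no — 1 R 4 but not 4 R 1.
Transitive: yes — every two-step R-path is closed by a direct edge.
Euclidean: no — 2 R 1 and 2 R 3, but not 1 R 3.
Only transitive holds.

transitive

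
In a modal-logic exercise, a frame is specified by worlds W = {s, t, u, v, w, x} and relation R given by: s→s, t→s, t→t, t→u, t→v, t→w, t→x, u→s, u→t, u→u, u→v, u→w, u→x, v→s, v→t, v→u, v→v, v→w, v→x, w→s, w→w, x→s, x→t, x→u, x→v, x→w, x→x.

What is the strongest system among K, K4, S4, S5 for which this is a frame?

Transitive (axiom 4): yes — every two-step R-path is closed by a direct edge.
Reflexive (axiom T): yes — every world is R-related to itself.
Euclidean (axiom 5): no — t R s and t R u, but not s R u.
So F validates K, K4, S4; S5 would additionally require R to be Euclidean. The strongest is S4.

S4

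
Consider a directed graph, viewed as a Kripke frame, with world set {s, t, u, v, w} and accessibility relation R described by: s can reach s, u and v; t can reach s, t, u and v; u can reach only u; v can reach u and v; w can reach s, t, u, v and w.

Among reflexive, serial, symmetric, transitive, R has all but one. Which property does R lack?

symmetric

Reflexive: yes — every world is R-related to itself.
Serial: yes — every world has a successor (e.g. s R s).
Symmetric: no — s R u but not u R s.
Transitive: yes — every two-step R-path is closed by a direct edge.
Only symmetric fails.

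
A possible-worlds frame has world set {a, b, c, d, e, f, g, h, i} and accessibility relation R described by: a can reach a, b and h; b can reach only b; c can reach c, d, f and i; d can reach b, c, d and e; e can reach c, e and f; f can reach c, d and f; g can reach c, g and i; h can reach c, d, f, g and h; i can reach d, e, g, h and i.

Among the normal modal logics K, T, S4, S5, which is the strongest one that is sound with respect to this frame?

Reflexive (axiom T): yes — every world is R-related to itself.
Transitive (axiom 4): no — a R h and h R c, but not a R c.
Euclidean (axiom 5): no — a R b and a R h, but not b R h.
So F validates K, T; S4 would additionally require R to be transitive. The strongest is T.

T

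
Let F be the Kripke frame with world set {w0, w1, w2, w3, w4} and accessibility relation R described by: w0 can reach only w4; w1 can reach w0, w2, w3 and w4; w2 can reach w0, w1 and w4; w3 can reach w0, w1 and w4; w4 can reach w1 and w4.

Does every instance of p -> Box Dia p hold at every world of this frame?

No

Axiom B corresponds to the accessibility relation being symmetric.
Symmetric: no — w0 R w4 but not w4 R w0.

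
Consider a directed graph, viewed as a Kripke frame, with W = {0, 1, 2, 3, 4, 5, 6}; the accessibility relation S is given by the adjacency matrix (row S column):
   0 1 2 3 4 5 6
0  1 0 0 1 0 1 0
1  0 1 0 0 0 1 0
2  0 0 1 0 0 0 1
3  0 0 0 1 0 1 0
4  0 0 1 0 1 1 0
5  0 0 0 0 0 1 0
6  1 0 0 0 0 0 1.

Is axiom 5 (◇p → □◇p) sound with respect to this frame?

By correspondence theory, 5 is valid on a frame iff S is Euclidean.
Euclidean: no — 0 S 5 and 0 S 3, but not 5 S 3.

No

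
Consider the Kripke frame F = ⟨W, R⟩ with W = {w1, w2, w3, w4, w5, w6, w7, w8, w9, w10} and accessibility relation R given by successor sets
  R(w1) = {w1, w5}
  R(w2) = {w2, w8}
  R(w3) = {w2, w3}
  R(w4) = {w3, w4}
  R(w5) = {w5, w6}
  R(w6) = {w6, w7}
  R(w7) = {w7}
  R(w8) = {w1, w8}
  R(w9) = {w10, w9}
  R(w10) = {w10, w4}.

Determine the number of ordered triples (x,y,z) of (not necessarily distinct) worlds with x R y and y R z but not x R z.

8

Enumerating: (w1,w5,w6), (w10,w4,w3), (w2,w8,w1), (w3,w2,w8), (w4,w3,w2), (w5,w6,w7), (w8,w1,w5), (w9,w10,w4).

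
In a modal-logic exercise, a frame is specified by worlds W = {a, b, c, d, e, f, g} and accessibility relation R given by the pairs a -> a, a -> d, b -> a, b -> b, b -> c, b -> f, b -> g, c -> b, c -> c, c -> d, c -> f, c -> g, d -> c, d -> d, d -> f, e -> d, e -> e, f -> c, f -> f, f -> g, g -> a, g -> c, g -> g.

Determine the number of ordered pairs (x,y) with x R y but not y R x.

Enumerating: (a,d), (b,a), (b,f), (b,g), (d,f), (e,d), (f,g), (g,a).

8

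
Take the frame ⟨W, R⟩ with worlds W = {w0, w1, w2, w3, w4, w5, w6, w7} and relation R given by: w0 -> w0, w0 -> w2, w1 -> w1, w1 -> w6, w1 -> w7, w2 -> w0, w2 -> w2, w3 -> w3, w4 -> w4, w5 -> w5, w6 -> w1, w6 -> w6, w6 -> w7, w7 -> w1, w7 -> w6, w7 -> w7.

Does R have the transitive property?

Yes

Transitive: yes — every two-step R-path is closed by a direct edge.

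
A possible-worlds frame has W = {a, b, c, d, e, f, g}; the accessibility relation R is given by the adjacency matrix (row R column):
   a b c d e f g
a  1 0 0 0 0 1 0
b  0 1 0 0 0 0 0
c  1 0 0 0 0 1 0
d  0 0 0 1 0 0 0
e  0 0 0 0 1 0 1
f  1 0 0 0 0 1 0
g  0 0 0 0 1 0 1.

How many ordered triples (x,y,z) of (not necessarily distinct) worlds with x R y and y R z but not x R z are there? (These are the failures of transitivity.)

0

R is transitive; there are no such tuples.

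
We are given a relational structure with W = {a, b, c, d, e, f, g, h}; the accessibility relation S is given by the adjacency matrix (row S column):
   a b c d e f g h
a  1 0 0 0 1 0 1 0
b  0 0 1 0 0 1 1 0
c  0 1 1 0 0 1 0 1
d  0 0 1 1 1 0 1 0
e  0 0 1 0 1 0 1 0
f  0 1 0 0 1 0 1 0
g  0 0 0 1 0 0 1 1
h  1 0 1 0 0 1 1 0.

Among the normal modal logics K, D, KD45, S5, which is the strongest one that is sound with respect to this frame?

D

Serial (axiom D): yes — every world has a successor (e.g. a S a).
Euclidean (axiom 5): no — a S g and a S e, but not g S e.
Transitive (axiom 4): no — a S e and e S c, but not a S c.
Reflexive (axiom T): no — b is not related to itself.
So F validates K, D; KD45 would additionally require S to be Euclidean and transitive. The strongest is D.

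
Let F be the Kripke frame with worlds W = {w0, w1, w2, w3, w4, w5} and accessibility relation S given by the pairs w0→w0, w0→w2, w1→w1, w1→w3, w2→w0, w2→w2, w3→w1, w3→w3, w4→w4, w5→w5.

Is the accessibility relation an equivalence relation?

Yes

Reflexive: yes — every world is S-related to itself.
Symmetric: yes — every pair in S has its reverse in S.
Transitive: yes — every two-step S-path is closed by a direct edge.
So S is an equivalence relation.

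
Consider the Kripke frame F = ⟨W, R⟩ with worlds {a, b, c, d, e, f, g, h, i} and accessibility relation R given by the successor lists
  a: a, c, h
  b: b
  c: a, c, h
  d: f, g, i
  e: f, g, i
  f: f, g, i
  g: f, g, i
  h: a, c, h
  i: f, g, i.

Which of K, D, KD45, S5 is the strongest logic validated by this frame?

Serial (axiom D): yes — every world has a successor (e.g. a R a).
Euclidean (axiom 5): yes — any two successors of a common world are R-related.
Transitive (axiom 4): yes — every two-step R-path is closed by a direct edge.
Reflexive (axiom T): no — d is not related to itself.
So F validates K, D, KD45; S5 would additionally require R to be reflexive. The strongest is KD45.

KD45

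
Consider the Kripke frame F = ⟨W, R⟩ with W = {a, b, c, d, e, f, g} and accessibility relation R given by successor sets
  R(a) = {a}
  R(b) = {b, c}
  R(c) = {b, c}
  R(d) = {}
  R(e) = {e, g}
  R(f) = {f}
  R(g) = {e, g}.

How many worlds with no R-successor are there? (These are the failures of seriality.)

Enumerating: d.

1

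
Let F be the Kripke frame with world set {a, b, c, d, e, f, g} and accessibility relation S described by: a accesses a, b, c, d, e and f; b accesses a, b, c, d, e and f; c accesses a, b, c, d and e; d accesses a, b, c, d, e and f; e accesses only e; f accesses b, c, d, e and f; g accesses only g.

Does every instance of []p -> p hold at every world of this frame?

Yes

Axiom T corresponds to the accessibility relation being reflexive.
Reflexive: yes — every world is S-related to itself.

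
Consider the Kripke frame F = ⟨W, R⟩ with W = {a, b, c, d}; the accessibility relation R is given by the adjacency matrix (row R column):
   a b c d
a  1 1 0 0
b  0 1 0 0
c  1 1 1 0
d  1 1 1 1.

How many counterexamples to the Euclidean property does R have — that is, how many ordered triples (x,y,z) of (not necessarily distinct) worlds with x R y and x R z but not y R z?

Enumerating: (a,b,a), (c,a,c), (c,b,a), (c,b,c), (d,a,c), (d,a,d), (d,b,a), (d,b,c), (d,b,d), (d,c,d).

10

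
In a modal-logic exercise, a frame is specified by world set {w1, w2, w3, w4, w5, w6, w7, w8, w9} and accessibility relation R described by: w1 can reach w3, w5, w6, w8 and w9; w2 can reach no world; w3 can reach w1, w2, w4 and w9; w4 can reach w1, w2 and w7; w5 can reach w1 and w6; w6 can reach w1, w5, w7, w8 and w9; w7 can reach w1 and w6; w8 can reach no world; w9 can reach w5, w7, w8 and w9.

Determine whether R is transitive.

No

Transitive: no — w1 R w3 and w3 R w2, but not w1 R w2.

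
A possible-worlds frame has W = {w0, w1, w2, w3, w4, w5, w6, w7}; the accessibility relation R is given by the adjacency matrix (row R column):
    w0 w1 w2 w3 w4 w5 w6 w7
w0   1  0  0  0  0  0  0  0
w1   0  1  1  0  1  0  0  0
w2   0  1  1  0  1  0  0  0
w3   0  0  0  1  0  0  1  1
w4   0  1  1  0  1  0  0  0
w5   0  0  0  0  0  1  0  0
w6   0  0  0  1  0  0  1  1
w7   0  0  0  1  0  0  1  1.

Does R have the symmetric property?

Symmetric: yes — every pair in R has its reverse in R.

Yes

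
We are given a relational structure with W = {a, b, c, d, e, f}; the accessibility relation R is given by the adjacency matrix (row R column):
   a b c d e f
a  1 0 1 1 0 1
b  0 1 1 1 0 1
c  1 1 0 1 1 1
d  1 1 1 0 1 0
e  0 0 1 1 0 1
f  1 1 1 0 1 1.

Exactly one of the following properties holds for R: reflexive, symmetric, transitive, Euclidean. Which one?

symmetric

Reflexive: no — c is not related to itself.
Symmetric: yes — every pair in R has its reverse in R.
Transitive: no — a R c and c R b, but not a R b.
Euclidean: no — a R d and a R f, but not d R f.
Only symmetric holds.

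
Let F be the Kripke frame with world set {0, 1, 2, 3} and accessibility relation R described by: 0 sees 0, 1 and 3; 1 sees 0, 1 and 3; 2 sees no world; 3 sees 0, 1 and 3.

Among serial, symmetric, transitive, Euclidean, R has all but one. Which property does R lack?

Serial: no — 2 has no R-successor.
Symmetric: yes — every pair in R has its reverse in R.
Transitive: yes — every two-step R-path is closed by a direct edge.
Euclidean: yes — any two successors of a common world are R-related.
Only serial fails.

serial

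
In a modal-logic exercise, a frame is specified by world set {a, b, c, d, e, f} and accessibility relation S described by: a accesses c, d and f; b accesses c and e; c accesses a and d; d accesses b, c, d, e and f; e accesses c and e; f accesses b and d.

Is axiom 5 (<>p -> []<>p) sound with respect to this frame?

By correspondence theory, 5 is valid on a frame iff S is Euclidean.
Euclidean: no — a S c and a S f, but not c S f.

No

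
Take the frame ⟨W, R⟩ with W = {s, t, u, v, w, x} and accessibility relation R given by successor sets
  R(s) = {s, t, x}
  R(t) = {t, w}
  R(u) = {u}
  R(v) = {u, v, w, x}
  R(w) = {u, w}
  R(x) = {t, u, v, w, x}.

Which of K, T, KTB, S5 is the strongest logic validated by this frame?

T

Reflexive (axiom T): yes — every world is R-related to itself.
Symmetric (axiom B): no — s R t but not t R s.
Euclidean (axiom 5): no — s R t and s R x, but not t R x.
So F validates K, T; KTB would additionally require R to be symmetric. The strongest is T.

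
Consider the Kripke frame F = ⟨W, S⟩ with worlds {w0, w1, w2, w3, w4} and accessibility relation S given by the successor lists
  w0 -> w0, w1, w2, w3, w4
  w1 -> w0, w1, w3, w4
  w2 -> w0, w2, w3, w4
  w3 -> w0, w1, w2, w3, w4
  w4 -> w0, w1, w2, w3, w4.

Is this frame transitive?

No

Transitive: no — w1 S w0 and w0 S w2, but not w1 S w2.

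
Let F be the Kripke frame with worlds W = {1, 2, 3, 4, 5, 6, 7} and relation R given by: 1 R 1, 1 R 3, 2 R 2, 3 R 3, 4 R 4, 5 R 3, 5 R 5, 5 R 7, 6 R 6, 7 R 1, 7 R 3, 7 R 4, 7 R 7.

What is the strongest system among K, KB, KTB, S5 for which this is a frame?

Symmetric (axiom B): no — 1 R 3 but not 3 R 1.
Reflexive (axiom T): yes — every world is R-related to itself.
Euclidean (axiom 5): no — 5 R 3 and 5 R 7, but not 3 R 7.
So F validates K; KB would additionally require R to be symmetric. The strongest is K.

K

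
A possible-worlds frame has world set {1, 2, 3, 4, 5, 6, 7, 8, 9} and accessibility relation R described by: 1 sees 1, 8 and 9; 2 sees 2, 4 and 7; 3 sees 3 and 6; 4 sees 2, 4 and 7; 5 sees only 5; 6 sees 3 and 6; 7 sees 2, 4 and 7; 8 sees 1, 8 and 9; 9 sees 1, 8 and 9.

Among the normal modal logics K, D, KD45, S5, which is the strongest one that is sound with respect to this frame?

Serial (axiom D): yes — every world has a successor (e.g. 1 R 1).
Euclidean (axiom 5): yes — any two successors of a common world are R-related.
Transitive (axiom 4): yes — every two-step R-path is closed by a direct edge.
Reflexive (axiom T): yes — every world is R-related to itself.
So F validates K, D, KD45, S5. The strongest is S5.

S5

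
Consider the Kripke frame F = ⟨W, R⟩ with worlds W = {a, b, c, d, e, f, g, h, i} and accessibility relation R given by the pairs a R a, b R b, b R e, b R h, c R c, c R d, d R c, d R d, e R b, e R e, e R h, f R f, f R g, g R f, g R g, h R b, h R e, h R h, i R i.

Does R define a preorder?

Reflexive: yes — every world is R-related to itself.
Transitive: yes — every two-step R-path is closed by a direct edge.
So R is a preorder.

Yes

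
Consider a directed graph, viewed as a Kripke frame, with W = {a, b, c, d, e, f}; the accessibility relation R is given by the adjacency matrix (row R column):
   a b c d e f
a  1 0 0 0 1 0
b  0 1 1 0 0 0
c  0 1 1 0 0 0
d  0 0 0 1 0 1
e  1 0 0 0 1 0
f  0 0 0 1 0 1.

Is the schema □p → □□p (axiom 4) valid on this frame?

Yes

The schema 4 characterises exactly the transitive frames.
Transitive: yes — every two-step R-path is closed by a direct edge.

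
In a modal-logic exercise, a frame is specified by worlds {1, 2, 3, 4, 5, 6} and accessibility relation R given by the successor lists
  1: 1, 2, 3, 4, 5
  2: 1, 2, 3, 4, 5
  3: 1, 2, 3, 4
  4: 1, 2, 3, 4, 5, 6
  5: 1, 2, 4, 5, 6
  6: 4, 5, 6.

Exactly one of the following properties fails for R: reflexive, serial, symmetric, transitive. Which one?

Reflexive: yes — every world is R-related to itself.
Serial: yes — every world has a successor (e.g. 1 R 1).
Symmetric: yes — every pair in R has its reverse in R.
Transitive: no — 1 R 4 and 4 R 6, but not 1 R 6.
Only transitive fails.

transitive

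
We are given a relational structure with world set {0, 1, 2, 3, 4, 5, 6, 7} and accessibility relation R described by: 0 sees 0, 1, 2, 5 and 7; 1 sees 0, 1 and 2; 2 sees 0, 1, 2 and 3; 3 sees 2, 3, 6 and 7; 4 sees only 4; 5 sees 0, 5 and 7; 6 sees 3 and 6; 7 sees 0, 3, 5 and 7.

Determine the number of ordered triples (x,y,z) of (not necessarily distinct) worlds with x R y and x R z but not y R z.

Enumerating: (0,1,5), (0,1,7), (0,2,5), (0,2,7), (0,5,1), (0,5,2), (0,7,1), (0,7,2), (2,0,3), (2,1,3), (2,3,0), (2,3,1), … and 10 more.
Total: 22.

22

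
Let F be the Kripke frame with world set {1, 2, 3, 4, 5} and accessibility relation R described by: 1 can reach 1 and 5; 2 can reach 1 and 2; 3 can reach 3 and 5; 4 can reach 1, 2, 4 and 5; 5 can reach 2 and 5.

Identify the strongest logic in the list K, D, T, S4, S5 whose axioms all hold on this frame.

Serial (axiom D): yes — every world has a successor (e.g. 1 R 1).
Reflexive (axiom T): yes — every world is R-related to itself.
Transitive (axiom 4): no — 1 R 5 and 5 R 2, but not 1 R 2.
Euclidean (axiom 5): no — 4 R 1 and 4 R 2, but not 1 R 2.
So F validates K, D, T; S4 would additionally require R to be transitive. The strongest is T.

T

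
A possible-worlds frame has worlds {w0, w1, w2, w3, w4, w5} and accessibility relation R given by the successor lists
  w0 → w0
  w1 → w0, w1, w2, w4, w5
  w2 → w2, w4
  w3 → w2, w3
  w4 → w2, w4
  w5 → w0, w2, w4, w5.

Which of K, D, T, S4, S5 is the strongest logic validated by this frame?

Serial (axiom D): yes — every world has a successor (e.g. w0 R w0).
Reflexive (axiom T): yes — every world is R-related to itself.
Transitive (axiom 4): no — w3 R w2 and w2 R w4, but not w3 R w4.
Euclidean (axiom 5): no — w1 R w0 and w1 R w2, but not w0 R w2.
So F validates K, D, T; S4 would additionally require R to be transitive. The strongest is T.

T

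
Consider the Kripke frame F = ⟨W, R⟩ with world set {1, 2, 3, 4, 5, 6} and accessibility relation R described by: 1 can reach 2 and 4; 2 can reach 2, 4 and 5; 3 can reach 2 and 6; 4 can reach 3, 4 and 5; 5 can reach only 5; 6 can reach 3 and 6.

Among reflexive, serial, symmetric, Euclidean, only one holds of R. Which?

serial

Reflexive: no — 1 is not related to itself.
Serial: yes — every world has a successor (e.g. 1 R 2).
Symmetric: no — 1 R 2 but not 2 R 1.
Euclidean: no — 1 R 4 and 1 R 2, but not 4 R 2.
Only serial holds.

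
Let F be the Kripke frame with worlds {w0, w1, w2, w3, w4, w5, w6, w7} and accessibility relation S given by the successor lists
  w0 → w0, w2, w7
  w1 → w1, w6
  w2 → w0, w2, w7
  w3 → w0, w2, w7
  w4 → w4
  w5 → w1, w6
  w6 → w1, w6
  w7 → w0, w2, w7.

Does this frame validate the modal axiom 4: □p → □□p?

Yes

Axiom 4 corresponds to the accessibility relation being transitive.
Transitive: yes — every two-step S-path is closed by a direct edge.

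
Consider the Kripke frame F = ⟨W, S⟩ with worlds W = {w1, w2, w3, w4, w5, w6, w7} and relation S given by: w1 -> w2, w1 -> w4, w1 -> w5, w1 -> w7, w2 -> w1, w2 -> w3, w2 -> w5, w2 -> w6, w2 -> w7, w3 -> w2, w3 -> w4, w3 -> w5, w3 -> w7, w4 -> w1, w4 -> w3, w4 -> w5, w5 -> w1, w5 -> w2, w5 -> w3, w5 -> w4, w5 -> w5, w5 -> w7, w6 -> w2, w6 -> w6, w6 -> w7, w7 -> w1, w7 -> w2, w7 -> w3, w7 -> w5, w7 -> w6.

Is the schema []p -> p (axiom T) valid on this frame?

By correspondence theory, T is valid on a frame iff S is reflexive.
Reflexive: no — w1 is not related to itself.

No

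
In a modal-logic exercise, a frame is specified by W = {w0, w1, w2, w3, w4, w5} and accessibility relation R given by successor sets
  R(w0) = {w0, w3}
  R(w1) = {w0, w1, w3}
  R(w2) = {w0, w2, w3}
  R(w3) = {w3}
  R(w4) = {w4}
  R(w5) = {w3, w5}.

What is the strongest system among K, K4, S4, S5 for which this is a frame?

S4

Transitive (axiom 4): yes — every two-step R-path is closed by a direct edge.
Reflexive (axiom T): yes — every world is R-related to itself.
Euclidean (axiom 5): no — w1 R w3 and w1 R w0, but not w3 R w0.
So F validates K, K4, S4; S5 would additionally require R to be Euclidean. The strongest is S4.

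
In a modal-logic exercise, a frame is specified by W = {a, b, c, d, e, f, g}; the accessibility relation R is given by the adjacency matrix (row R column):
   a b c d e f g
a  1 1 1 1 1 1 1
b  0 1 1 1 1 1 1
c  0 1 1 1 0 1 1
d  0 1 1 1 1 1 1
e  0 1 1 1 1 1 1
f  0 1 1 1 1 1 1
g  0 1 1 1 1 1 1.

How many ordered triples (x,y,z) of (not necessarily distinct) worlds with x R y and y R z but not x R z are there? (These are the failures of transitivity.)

Enumerating: (c,b,e), (c,d,e), (c,f,e), (c,g,e).

4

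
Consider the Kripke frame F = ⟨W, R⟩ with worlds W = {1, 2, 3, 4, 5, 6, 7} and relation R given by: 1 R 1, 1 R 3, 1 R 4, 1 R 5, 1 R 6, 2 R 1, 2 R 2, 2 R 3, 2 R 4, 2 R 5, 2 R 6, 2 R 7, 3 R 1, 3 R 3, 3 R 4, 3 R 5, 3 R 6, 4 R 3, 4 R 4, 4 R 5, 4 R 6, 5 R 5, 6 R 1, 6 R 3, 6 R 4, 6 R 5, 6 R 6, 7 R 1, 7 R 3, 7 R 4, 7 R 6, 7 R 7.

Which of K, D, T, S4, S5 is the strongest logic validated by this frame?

Serial (axiom D): yes — every world has a successor (e.g. 1 R 1).
Reflexive (axiom T): yes — every world is R-related to itself.
Transitive (axiom 4): no — 4 R 3 and 3 R 1, but not 4 R 1.
Euclidean (axiom 5): no — 1 R 5 and 1 R 3, but not 5 R 3.
So F validates K, D, T; S4 would additionally require R to be transitive. The strongest is T.

T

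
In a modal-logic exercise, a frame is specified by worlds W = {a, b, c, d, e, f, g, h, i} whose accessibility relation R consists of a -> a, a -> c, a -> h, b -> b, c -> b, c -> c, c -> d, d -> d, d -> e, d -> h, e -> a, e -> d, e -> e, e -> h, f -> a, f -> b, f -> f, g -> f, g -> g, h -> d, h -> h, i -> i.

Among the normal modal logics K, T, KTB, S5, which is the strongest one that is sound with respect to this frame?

T

Reflexive (axiom T): yes — every world is R-related to itself.
Symmetric (axiom B): no — a R c but not c R a.
Euclidean (axiom 5): no — a R c and a R h, but not c R h.
So F validates K, T; KTB would additionally require R to be symmetric. The strongest is T.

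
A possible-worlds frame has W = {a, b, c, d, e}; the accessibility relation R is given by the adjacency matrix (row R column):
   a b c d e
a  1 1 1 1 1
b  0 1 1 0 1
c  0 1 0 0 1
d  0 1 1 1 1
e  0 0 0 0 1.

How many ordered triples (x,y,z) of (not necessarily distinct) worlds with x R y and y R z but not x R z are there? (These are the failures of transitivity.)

1

Enumerating: (c,b,c).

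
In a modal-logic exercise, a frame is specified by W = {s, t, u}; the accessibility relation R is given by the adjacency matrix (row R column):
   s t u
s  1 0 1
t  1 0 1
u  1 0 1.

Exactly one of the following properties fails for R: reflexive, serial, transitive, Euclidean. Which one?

Reflexive: no — t is not related to itself.
Serial: yes — every world has a successor (e.g. s R s).
Transitive: yes — every two-step R-path is closed by a direct edge.
Euclidean: yes — any two successors of a common world are R-related.
Only reflexive fails.

reflexive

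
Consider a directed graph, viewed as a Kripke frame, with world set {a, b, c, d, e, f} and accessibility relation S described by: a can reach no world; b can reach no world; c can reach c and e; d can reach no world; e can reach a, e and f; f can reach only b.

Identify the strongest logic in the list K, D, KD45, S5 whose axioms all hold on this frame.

K

Serial (axiom D): no — a has no S-successor.
Euclidean (axiom 5): no — e S a and e S f, but not a S f.
Transitive (axiom 4): no — c S e and e S a, but not c S a.
Reflexive (axiom T): no — a is not related to itself.
So F validates K; D would additionally require S to be serial. The strongest is K.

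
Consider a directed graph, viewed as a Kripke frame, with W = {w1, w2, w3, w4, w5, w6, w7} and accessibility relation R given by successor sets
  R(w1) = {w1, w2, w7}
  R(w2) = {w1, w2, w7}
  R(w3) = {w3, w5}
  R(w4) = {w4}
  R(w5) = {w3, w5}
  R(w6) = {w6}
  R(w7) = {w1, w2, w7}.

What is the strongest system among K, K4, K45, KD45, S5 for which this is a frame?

Transitive (axiom 4): yes — every two-step R-path is closed by a direct edge.
Euclidean (axiom 5): yes — any two successors of a common world are R-related.
Serial (axiom D): yes — every world has a successor (e.g. w1 R w1).
Reflexive (axiom T): yes — every world is R-related to itself.
So F validates K, K4, K45, KD45, S5. The strongest is S5.

S5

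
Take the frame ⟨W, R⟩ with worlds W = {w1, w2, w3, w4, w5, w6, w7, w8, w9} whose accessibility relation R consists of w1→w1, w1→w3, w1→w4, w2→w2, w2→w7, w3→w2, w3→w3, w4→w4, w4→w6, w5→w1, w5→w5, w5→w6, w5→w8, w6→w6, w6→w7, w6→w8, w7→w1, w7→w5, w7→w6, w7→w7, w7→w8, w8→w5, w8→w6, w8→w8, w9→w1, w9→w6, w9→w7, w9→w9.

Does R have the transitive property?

Transitive: no — w1 R w3 and w3 R w2, but not w1 R w2.

No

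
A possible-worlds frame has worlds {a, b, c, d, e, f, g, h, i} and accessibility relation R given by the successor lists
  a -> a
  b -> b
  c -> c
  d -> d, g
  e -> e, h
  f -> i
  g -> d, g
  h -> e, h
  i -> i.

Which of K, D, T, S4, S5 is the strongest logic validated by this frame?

D

Serial (axiom D): yes — every world has a successor (e.g. a R a).
Reflexive (axiom T): no — f is not related to itself.
Transitive (axiom 4): yes — every two-step R-path is closed by a direct edge.
Euclidean (axiom 5): yes — any two successors of a common world are R-related.
So F validates K, D; T would additionally require R to be reflexive. The strongest is D.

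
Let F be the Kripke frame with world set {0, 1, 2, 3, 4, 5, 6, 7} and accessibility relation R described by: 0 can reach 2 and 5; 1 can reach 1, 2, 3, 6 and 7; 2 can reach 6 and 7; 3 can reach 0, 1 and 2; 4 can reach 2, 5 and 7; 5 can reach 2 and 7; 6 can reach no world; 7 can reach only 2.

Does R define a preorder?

Reflexive: no — 0 is not related to itself.
Transitive: no — 0 R 2 and 2 R 6, but not 0 R 6.
So R is not a preorder.

No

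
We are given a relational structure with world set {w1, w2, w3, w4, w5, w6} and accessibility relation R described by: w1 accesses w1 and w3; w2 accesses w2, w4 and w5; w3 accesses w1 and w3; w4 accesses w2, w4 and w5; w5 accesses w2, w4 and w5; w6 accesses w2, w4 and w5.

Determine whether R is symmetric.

No

Symmetric: no — w6 R w2 but not w2 R w6.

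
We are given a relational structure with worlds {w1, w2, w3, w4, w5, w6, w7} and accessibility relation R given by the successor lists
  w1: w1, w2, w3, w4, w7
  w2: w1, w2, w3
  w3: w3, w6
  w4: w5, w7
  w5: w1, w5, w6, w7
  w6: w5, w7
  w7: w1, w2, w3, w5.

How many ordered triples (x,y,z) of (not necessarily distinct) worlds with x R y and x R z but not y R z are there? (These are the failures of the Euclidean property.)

Enumerating: (w1,w2,w4), (w1,w2,w7), (w1,w3,w1), (w1,w3,w2), (w1,w3,w4), (w1,w3,w7), (w1,w4,w1), (w1,w4,w2), (w1,w4,w3), (w1,w4,w4), (w1,w7,w4), (w1,w7,w7), … and 19 more.
Total: 31.

31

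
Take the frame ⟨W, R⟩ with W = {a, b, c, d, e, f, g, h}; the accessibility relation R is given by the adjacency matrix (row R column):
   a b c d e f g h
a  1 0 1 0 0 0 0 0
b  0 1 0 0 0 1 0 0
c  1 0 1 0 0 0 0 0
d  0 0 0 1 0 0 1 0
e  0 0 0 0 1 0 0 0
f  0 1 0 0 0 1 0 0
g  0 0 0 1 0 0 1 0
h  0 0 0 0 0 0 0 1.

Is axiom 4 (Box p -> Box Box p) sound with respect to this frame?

Yes

The schema 4 characterises exactly the transitive frames.
Transitive: yes — every two-step R-path is closed by a direct edge.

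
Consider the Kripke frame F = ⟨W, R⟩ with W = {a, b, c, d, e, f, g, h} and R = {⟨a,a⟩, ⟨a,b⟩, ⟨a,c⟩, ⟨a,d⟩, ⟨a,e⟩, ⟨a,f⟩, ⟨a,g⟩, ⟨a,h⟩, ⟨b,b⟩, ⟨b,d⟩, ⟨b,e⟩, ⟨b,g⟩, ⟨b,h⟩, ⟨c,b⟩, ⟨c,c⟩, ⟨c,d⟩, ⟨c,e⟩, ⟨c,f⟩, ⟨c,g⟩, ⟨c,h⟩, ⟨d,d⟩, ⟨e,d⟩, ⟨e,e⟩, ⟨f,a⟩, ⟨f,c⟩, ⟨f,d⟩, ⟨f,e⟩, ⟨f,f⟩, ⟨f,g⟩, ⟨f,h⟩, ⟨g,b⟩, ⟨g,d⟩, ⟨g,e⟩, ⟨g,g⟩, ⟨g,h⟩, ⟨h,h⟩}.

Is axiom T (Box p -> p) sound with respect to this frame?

By correspondence theory, T is valid on a frame iff R is reflexive.
Reflexive: yes — every world is R-related to itself.

Yes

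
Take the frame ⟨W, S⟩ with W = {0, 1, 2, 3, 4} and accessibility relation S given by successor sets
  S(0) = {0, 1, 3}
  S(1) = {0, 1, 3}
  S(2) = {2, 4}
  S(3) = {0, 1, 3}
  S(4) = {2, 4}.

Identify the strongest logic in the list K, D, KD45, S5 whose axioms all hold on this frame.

Serial (axiom D): yes — every world has a successor (e.g. 0 S 0).
Euclidean (axiom 5): yes — any two successors of a common world are S-related.
Transitive (axiom 4): yes — every two-step S-path is closed by a direct edge.
Reflexive (axiom T): yes — every world is S-related to itself.
So F validates K, D, KD45, S5. The strongest is S5.

S5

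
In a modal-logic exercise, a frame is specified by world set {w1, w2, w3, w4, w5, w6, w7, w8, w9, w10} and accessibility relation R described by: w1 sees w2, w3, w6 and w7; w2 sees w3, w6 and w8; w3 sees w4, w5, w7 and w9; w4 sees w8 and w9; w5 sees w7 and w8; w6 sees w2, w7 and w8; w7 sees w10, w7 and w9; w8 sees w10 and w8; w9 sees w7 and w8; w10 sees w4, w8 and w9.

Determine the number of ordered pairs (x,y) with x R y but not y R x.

Enumerating: (w1,w2), (w1,w3), (w1,w6), (w1,w7), (w10,w4), (w10,w9), (w2,w3), (w2,w8), (w3,w4), (w3,w5), (w3,w7), (w3,w9), … and 8 more.
Total: 20.

20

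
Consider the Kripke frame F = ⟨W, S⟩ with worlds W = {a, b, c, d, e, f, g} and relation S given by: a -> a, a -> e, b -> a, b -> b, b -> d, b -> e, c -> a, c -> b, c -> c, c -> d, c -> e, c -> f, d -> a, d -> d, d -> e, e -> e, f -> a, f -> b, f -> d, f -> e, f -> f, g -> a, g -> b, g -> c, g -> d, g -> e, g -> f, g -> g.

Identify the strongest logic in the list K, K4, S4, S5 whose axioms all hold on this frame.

S4

Transitive (axiom 4): yes — every two-step S-path is closed by a direct edge.
Reflexive (axiom T): yes — every world is S-related to itself.
Euclidean (axiom 5): no — b S a and b S d, but not a S d.
So F validates K, K4, S4; S5 would additionally require S to be Euclidean. The strongest is S4.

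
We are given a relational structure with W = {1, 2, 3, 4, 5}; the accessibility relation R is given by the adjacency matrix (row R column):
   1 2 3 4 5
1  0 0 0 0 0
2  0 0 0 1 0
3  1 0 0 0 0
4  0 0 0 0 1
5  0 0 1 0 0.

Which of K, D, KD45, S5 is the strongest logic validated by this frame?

Serial (axiom D): no — 1 has no R-successor.
Euclidean (axiom 5): no — 2 R 4 and 2 R 4, but not 4 R 4.
Transitive (axiom 4): no — 2 R 4 and 4 R 5, but not 2 R 5.
Reflexive (axiom T): no — 1 is not related to itself.
So F validates K; D would additionally require R to be serial. The strongest is K.

K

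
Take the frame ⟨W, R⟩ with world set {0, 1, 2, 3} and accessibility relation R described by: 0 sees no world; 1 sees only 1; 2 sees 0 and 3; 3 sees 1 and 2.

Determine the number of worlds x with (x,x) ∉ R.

3

Enumerating: 0, 2, 3.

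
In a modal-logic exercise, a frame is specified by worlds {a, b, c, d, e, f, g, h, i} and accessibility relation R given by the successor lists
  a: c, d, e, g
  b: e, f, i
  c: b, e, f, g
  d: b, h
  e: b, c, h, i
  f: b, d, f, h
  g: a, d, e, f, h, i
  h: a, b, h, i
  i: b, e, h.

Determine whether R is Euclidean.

No

Euclidean: no — a R c and a R d, but not c R d.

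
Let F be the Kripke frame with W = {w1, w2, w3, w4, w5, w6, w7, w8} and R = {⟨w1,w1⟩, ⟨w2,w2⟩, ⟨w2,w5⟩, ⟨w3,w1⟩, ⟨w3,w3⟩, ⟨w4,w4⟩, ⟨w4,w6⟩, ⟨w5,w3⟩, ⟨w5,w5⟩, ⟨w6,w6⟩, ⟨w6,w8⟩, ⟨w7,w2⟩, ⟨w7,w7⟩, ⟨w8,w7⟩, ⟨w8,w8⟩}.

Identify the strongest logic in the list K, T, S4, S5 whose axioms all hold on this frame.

Reflexive (axiom T): yes — every world is R-related to itself.
Transitive (axiom 4): no — w2 R w5 and w5 R w3, but not w2 R w3.
Euclidean (axiom 5): no — w2 R w5 and w2 R w2, but not w5 R w2.
So F validates K, T; S4 would additionally require R to be transitive. The strongest is T.

T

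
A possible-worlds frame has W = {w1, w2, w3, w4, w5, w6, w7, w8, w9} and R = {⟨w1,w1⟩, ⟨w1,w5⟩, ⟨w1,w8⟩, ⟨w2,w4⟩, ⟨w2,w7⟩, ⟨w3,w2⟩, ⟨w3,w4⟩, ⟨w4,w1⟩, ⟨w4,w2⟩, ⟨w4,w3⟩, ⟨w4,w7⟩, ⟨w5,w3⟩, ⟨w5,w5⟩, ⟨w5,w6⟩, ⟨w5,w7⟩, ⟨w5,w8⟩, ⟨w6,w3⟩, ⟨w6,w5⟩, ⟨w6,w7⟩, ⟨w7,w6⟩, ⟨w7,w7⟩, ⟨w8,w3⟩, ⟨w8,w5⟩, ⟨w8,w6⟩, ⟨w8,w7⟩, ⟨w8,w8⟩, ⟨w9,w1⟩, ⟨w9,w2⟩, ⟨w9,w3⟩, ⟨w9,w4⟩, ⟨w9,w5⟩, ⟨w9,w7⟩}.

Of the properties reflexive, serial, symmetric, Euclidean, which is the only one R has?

serial

Reflexive: no — w2 is not related to itself.
Serial: yes — every world has a successor (e.g. w1 R w1).
Symmetric: no — w1 R w5 but not w5 R w1.
Euclidean: no — w2 R w7 and w2 R w4, but not w7 R w4.
Only serial holds.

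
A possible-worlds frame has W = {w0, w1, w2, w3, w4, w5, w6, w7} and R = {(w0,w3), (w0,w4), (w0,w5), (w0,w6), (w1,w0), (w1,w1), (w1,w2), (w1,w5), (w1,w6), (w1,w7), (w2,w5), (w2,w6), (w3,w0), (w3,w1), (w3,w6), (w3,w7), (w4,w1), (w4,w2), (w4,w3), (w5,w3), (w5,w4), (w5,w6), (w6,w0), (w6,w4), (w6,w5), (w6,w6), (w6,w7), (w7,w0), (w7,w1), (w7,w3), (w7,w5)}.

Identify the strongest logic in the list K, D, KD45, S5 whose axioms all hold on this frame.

Serial (axiom D): yes — every world has a successor (e.g. w0 R w3).
Euclidean (axiom 5): no — w0 R w3 and w0 R w4, but not w3 R w4.
Transitive (axiom 4): no — w0 R w3 and w3 R w1, but not w0 R w1.
Reflexive (axiom T): no — w0 is not related to itself.
So F validates K, D; KD45 would additionally require R to be Euclidean and transitive. The strongest is D.

D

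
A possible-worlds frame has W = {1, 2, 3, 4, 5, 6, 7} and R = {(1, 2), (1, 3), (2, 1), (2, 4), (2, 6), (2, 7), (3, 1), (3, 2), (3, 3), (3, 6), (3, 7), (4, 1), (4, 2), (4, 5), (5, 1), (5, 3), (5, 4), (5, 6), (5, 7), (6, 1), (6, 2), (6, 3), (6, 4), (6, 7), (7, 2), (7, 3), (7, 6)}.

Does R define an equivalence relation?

Reflexive: no — 1 is not related to itself.
Symmetric: no — 3 R 2 but not 2 R 3.
Transitive: no — 1 R 2 and 2 R 4, but not 1 R 4.
So R is not an equivalence relation.

No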